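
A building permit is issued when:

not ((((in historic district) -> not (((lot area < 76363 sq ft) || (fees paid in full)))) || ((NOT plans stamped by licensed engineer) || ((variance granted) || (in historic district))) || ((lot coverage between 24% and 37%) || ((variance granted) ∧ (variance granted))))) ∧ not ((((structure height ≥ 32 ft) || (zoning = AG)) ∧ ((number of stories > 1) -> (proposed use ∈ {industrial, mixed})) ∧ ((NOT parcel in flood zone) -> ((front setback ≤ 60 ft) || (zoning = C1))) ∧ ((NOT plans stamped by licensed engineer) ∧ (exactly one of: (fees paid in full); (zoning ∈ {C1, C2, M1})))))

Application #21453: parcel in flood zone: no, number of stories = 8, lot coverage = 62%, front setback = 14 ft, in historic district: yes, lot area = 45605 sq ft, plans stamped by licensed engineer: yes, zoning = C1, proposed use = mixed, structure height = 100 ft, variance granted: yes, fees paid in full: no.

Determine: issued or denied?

Atomic conditions:
  in historic district: yes → true
  lot area < 76363 sq ft: 45605 < 76363 is true
  fees paid in full: no → false
  NOT plans stamped by licensed engineer: yes → false
  variance granted: yes → true
  lot coverage between 24% and 37%: 62 in [24, 37] is false
  structure height ≥ 32 ft: 100 ≥ 32 is true
  zoning = AG: C1 == AG is false
  number of stories > 1: 8 > 1 is true
  proposed use ∈ {industrial, mixed}: mixed is in the set → true
  NOT parcel in flood zone: no → true
  front setback ≤ 60 ft: 14 ≤ 60 is true
  zoning = C1: C1 == C1 is true
  zoning ∈ {C1, C2, M1}: C1 is in the set → true
Combine:
[1.1.1.2.1] true OR false = true
[1.1.1.2] NOT true = false
[1.1.1] true → false = false
[1.1.2.2] true OR true = true
[1.1.2] false OR true = true
[1.1.3.2] true AND true = true
[1.1.3] false OR true = true
[1.1] false OR true OR true = true
[1] NOT true = false
[2.1.1] true OR false = true
[2.1.2] true → true = true
[2.1.3.2] true OR true = true
[2.1.3] true → true = true
[2.1.4.2] exactly-one(false, true) = true
[2.1.4] false AND true = false
[2.1] true AND true AND true AND false = false
[2] NOT false = true
[root] false AND true = false
Overall: false → denied

Denied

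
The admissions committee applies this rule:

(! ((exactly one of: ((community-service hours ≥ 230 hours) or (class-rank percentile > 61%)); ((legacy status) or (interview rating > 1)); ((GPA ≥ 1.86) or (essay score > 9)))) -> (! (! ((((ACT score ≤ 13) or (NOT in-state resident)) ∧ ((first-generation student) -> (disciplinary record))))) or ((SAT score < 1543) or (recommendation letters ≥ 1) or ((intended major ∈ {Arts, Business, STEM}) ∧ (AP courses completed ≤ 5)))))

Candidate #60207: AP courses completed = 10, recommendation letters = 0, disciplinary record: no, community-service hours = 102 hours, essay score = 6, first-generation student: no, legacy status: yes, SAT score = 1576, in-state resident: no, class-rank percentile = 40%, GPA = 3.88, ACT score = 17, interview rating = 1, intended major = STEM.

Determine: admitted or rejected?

Atomic conditions:
  community-service hours ≥ 230 hours: 102 ≥ 230 is false
  class-rank percentile > 61%: 40 > 61 is false
  legacy status: yes → true
  interview rating > 1: 1 > 1 is false
  GPA ≥ 1.86: 3.88 ≥ 1.86 is true
  essay score > 9: 6 > 9 is false
  ACT score ≤ 13: 17 ≤ 13 is false
  NOT in-state resident: no → true
  first-generation student: no → false
  disciplinary record: no → false
  SAT score < 1543: 1576 < 1543 is false
  recommendation letters ≥ 1: 0 ≥ 1 is false
  intended major ∈ {Arts, Business, STEM}: STEM is in the set → true
  AP courses completed ≤ 5: 10 ≤ 5 is false
Combine:
[1.1.1] false OR false = false
[1.1.2] true OR false = true
[1.1.3] true OR false = true
[1.1] exactly-one(false, true, true) = false
[1] NOT false = true
[2.1.1.1.1] false OR true = true
[2.1.1.1.2] false → false (antecedent false ⇒ implication holds) = true
[2.1.1.1] true AND true = true
[2.1.1] NOT true = false
[2.1] NOT false = true
[2.2.3] true AND false = false
[2.2] false OR false OR false = false
[2] true OR false = true
[root] true → true = true
Overall: true → admitted

Admitted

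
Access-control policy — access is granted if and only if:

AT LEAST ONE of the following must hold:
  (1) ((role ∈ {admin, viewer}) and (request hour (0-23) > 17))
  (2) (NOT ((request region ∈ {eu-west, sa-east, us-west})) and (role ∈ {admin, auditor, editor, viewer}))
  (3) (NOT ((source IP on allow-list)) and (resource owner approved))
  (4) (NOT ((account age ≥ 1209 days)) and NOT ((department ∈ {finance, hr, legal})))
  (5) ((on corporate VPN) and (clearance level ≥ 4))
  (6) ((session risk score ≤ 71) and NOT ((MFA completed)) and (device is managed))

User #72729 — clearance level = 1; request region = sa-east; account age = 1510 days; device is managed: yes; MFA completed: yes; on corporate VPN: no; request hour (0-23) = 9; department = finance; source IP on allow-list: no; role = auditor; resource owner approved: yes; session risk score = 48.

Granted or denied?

Atomic conditions:
  role ∈ {admin, viewer}: auditor is not in the set → false
  request hour (0-23) > 17: 9 > 17 is false
  request region ∈ {eu-west, sa-east, us-west}: sa-east is in the set → true
  role ∈ {admin, auditor, editor, viewer}: auditor is in the set → true
  source IP on allow-list: no → false
  resource owner approved: yes → true
  account age ≥ 1209 days: 1510 ≥ 1209 is true
  department ∈ {finance, hr, legal}: finance is in the set → true
  on corporate VPN: no → false
  clearance level ≥ 4: 1 ≥ 4 is false
  session risk score ≤ 71: 48 ≤ 71 is true
  MFA completed: yes → true
  device is managed: yes → true
Combine:
[1] false AND false = false
[2.1] NOT true = false
[2] false AND true = false
[3.1] NOT false = true
[3] true AND true = true
[4.1] NOT true = false
[4.2] NOT true = false
[4] false AND false = false
[5] false AND false = false
[6.2] NOT true = false
[6] true AND false AND true = false
[root] false OR false OR true OR false OR false OR false = true
Overall: true → granted

Granted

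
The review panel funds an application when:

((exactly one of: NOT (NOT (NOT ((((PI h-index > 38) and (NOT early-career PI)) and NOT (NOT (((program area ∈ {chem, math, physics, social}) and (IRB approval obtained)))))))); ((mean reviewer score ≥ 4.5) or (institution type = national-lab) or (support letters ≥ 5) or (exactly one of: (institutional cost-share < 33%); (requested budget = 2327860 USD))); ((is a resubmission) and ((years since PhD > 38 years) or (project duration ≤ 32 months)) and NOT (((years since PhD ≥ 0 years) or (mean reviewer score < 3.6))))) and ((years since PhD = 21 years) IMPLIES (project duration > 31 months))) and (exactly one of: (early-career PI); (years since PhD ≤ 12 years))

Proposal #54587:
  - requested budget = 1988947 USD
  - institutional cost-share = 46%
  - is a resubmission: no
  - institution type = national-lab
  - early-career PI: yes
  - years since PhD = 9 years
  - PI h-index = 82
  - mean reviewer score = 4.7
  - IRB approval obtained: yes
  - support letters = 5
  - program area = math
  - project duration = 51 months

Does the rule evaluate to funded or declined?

Declined

Atomic conditions:
  PI h-index > 38: 82 > 38 is true
  NOT early-career PI: yes → false
  program area ∈ {chem, math, physics, social}: math is in the set → true
  IRB approval obtained: yes → true
  mean reviewer score ≥ 4.5: 4.7 ≥ 4.5 is true
  institution type = national-lab: national-lab == national-lab is true
  support letters ≥ 5: 5 ≥ 5 is true
  institutional cost-share < 33%: 46 < 33 is false
  requested budget = 2327860 USD: 1988947 == 2327860 is false
  is a resubmission: no → false
  years since PhD > 38 years: 9 > 38 is false
  project duration ≤ 32 months: 51 ≤ 32 is false
  years since PhD ≥ 0 years: 9 ≥ 0 is true
  mean reviewer score < 3.6: 4.7 < 3.6 is false
  years since PhD = 21 years: 9 == 21 is false
  project duration > 31 months: 51 > 31 is true
  early-career PI: yes → true
  years since PhD ≤ 12 years: 9 ≤ 12 is true
Combine:
[1.1.1.1.1.1.1] true AND false = false
[1.1.1.1.1.1.2.1.1] true AND true = true
[1.1.1.1.1.1.2.1] NOT true = false
[1.1.1.1.1.1.2] NOT false = true
[1.1.1.1.1.1] false AND true = false
[1.1.1.1.1] NOT false = true
[1.1.1.1] NOT true = false
[1.1.1] NOT false = true
[1.1.2.4] exactly-one(false, false) = false
[1.1.2] true OR true OR true OR false = true
[1.1.3.2] false OR false = false
[1.1.3.3.1] true OR false = true
[1.1.3.3] NOT true = false
[1.1.3] false AND false AND false = false
[1.1] exactly-one(true, true, false) = false
[1.2] false → true (antecedent false ⇒ implication holds) = true
[1] false AND true = false
[2] exactly-one(true, true) = false
[root] false AND false = false
Overall: false → declined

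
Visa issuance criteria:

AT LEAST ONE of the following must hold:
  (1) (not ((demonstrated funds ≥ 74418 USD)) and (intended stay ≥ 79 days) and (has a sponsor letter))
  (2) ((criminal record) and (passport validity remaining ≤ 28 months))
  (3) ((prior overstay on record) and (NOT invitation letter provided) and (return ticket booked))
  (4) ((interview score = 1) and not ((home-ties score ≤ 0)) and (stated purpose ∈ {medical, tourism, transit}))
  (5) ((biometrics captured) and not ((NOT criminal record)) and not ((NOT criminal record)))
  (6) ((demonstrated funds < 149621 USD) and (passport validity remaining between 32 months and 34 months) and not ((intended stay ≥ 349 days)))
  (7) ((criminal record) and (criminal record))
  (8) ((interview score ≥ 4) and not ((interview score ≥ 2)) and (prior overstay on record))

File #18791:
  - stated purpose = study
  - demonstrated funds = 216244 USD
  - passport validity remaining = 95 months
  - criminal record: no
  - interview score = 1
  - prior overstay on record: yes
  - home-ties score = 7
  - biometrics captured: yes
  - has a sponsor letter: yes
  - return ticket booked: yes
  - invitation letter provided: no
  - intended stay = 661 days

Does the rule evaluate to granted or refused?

Granted

Atomic conditions:
  demonstrated funds ≥ 74418 USD: 216244 ≥ 74418 is true
  intended stay ≥ 79 days: 661 ≥ 79 is true
  has a sponsor letter: yes → true
  criminal record: no → false
  passport validity remaining ≤ 28 months: 95 ≤ 28 is false
  prior overstay on record: yes → true
  NOT invitation letter provided: no → true
  return ticket booked: yes → true
  interview score = 1: 1 == 1 is true
  home-ties score ≤ 0: 7 ≤ 0 is false
  stated purpose ∈ {medical, tourism, transit}: study is not in the set → false
  biometrics captured: yes → true
  NOT criminal record: no → true
  demonstrated funds < 149621 USD: 216244 < 149621 is false
  passport validity remaining between 32 months and 34 months: 95 in [32, 34] is false
  intended stay ≥ 349 days: 661 ≥ 349 is true
  interview score ≥ 4: 1 ≥ 4 is false
  interview score ≥ 2: 1 ≥ 2 is false
Combine:
[1.1] NOT true = false
[1] false AND true AND true = false
[2] false AND false = false
[3] true AND true AND true = true
[4.2] NOT false = true
[4] true AND true AND false = false
[5.2] NOT true = false
[5.3] NOT true = false
[5] true AND false AND false = false
[6.3] NOT true = false
[6] false AND false AND false = false
[7] false AND false = false
[8.2] NOT false = true
[8] false AND true AND true = false
[root] false OR false OR true OR false OR false OR false OR false OR false = true
Overall: true → granted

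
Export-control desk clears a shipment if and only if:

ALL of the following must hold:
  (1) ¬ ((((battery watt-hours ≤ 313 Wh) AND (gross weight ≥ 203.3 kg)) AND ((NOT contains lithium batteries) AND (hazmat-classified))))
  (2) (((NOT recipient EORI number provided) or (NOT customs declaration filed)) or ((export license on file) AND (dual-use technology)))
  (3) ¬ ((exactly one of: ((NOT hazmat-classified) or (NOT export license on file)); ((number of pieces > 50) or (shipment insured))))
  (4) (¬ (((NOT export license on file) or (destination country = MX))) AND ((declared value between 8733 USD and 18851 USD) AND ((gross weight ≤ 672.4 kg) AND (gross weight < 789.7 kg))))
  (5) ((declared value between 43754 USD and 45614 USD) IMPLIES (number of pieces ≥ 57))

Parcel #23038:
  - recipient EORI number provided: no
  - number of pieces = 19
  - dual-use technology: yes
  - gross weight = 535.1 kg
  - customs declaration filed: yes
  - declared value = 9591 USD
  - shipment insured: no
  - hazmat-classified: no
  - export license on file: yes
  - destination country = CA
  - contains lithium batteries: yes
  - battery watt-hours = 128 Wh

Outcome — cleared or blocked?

Blocked

Atomic conditions:
  battery watt-hours ≤ 313 Wh: 128 ≤ 313 is true
  gross weight ≥ 203.3 kg: 535.1 ≥ 203.3 is true
  NOT contains lithium batteries: yes → false
  hazmat-classified: no → false
  NOT recipient EORI number provided: no → true
  NOT customs declaration filed: yes → false
  export license on file: yes → true
  dual-use technology: yes → true
  NOT hazmat-classified: no → true
  NOT export license on file: yes → false
  number of pieces > 50: 19 > 50 is false
  shipment insured: no → false
  destination country = MX: CA == MX is false
  declared value between 8733 USD and 18851 USD: 9591 in [8733, 18851] is true
  gross weight ≤ 672.4 kg: 535.1 ≤ 672.4 is true
  gross weight < 789.7 kg: 535.1 < 789.7 is true
  declared value between 43754 USD and 45614 USD: 9591 in [43754, 45614] is false
  number of pieces ≥ 57: 19 ≥ 57 is false
Combine:
[1.1.1] true AND true = true
[1.1.2] false AND false = false
[1.1] true AND false = false
[1] NOT false = true
[2.1] true OR false = true
[2.2] true AND true = true
[2] true OR true = true
[3.1.1] true OR false = true
[3.1.2] false OR false = false
[3.1] exactly-one(true, false) = true
[3] NOT true = false
[4.1.1] false OR false = false
[4.1] NOT false = true
[4.2.2] true AND true = true
[4.2] true AND true = true
[4] true AND true = true
[5] false → false (antecedent false ⇒ implication holds) = true
[root] true AND true AND false AND true AND true = false
Overall: false → blocked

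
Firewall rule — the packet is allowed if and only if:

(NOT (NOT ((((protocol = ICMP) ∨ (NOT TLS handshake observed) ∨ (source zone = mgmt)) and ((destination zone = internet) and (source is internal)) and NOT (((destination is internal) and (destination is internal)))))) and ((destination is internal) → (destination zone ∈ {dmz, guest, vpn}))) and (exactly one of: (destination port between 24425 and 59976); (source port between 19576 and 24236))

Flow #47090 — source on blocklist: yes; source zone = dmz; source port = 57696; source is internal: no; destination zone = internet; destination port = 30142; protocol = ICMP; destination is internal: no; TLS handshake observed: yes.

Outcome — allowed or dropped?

Dropped

Atomic conditions:
  protocol = ICMP: ICMP == ICMP is true
  NOT TLS handshake observed: yes → false
  source zone = mgmt: dmz == mgmt is false
  destination zone = internet: internet == internet is true
  source is internal: no → false
  destination is internal: no → false
  destination zone ∈ {dmz, guest, vpn}: internet is not in the set → false
  destination port between 24425 and 59976: 30142 in [24425, 59976] is true
  source port between 19576 and 24236: 57696 in [19576, 24236] is false
Combine:
[1.1.1.1.1] true OR false OR false = true
[1.1.1.1.2] true AND false = false
[1.1.1.1.3.1] false AND false = false
[1.1.1.1.3] NOT false = true
[1.1.1.1] true AND false AND true = false
[1.1.1] NOT false = true
[1.1] NOT true = false
[1.2] false → false (antecedent false ⇒ implication holds) = true
[1] false AND true = false
[2] exactly-one(true, false) = true
[root] false AND true = false
Overall: false → dropped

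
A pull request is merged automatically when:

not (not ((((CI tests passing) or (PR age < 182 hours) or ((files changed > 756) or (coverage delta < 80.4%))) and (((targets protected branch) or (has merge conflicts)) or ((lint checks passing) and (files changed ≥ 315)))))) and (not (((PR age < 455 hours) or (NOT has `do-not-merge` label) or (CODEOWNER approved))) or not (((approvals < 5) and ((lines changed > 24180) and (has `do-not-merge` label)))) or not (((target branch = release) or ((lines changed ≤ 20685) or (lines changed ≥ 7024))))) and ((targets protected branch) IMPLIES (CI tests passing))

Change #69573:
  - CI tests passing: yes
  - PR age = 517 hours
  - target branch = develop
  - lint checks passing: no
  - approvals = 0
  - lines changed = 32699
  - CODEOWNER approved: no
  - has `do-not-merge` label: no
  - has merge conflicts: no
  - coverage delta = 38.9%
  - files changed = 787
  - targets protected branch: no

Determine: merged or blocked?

Blocked

Atomic conditions:
  CI tests passing: yes → true
  PR age < 182 hours: 517 < 182 is false
  files changed > 756: 787 > 756 is true
  coverage delta < 80.4%: 38.9 < 80.4 is true
  targets protected branch: no → false
  has merge conflicts: no → false
  lint checks passing: no → false
  files changed ≥ 315: 787 ≥ 315 is true
  PR age < 455 hours: 517 < 455 is false
  NOT has `do-not-merge` label: no → true
  CODEOWNER approved: no → false
  approvals < 5: 0 < 5 is true
  lines changed > 24180: 32699 > 24180 is true
  has `do-not-merge` label: no → false
  target branch = release: develop == release is false
  lines changed ≤ 20685: 32699 ≤ 20685 is false
  lines changed ≥ 7024: 32699 ≥ 7024 is true
Combine:
[1.1.1.1.3] true OR true = true
[1.1.1.1] true OR false OR true = true
[1.1.1.2.1] false OR false = false
[1.1.1.2.2] false AND true = false
[1.1.1.2] false OR false = false
[1.1.1] true AND false = false
[1.1] NOT false = true
[1] NOT true = false
[2.1.1] false OR true OR false = true
[2.1] NOT true = false
[2.2.1.2] true AND false = false
[2.2.1] true AND false = false
[2.2] NOT false = true
[2.3.1.2] false OR true = true
[2.3.1] false OR true = true
[2.3] NOT true = false
[2] false OR true OR false = true
[3] false → true (antecedent false ⇒ implication holds) = true
[root] false AND true AND true = false
Overall: false → blocked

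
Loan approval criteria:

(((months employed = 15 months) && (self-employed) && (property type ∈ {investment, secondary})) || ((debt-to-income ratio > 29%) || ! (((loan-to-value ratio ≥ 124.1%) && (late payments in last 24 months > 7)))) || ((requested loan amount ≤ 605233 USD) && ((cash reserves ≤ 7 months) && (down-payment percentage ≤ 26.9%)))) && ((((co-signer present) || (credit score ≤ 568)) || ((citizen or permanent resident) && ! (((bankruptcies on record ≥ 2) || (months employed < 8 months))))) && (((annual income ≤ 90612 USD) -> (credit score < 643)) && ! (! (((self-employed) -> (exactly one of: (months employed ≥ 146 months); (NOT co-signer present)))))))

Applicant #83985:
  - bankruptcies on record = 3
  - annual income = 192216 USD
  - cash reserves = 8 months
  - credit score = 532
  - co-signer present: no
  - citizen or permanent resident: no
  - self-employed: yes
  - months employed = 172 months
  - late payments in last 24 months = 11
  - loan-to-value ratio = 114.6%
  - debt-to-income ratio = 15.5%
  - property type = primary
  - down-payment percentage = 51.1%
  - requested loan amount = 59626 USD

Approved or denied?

Atomic conditions:
  months employed = 15 months: 172 == 15 is false
  self-employed: yes → true
  property type ∈ {investment, secondary}: primary is not in the set → false
  debt-to-income ratio > 29%: 15.5 > 29 is false
  loan-to-value ratio ≥ 124.1%: 114.6 ≥ 124.1 is false
  late payments in last 24 months > 7: 11 > 7 is true
  requested loan amount ≤ 605233 USD: 59626 ≤ 605233 is true
  cash reserves ≤ 7 months: 8 ≤ 7 is false
  down-payment percentage ≤ 26.9%: 51.1 ≤ 26.9 is false
  co-signer present: no → false
  credit score ≤ 568: 532 ≤ 568 is true
  citizen or permanent resident: no → false
  bankruptcies on record ≥ 2: 3 ≥ 2 is true
  months employed < 8 months: 172 < 8 is false
  annual income ≤ 90612 USD: 192216 ≤ 90612 is false
  credit score < 643: 532 < 643 is true
  months employed ≥ 146 months: 172 ≥ 146 is true
  NOT co-signer present: no → true
Combine:
[1.1] false AND true AND false = false
[1.2.2.1] false AND true = false
[1.2.2] NOT false = true
[1.2] false OR true = true
[1.3.2] false AND false = false
[1.3] true AND false = false
[1] false OR true OR false = true
[2.1.1] false OR true = true
[2.1.2.2.1] true OR false = true
[2.1.2.2] NOT true = false
[2.1.2] false AND false = false
[2.1] true OR false = true
[2.2.1] false → true (antecedent false ⇒ implication holds) = true
[2.2.2.1.1.2] exactly-one(true, true) = false
[2.2.2.1.1] true → false = false
[2.2.2.1] NOT false = true
[2.2.2] NOT true = false
[2.2] true AND false = false
[2] true AND false = false
[root] true AND false = false
Overall: false → denied

Denied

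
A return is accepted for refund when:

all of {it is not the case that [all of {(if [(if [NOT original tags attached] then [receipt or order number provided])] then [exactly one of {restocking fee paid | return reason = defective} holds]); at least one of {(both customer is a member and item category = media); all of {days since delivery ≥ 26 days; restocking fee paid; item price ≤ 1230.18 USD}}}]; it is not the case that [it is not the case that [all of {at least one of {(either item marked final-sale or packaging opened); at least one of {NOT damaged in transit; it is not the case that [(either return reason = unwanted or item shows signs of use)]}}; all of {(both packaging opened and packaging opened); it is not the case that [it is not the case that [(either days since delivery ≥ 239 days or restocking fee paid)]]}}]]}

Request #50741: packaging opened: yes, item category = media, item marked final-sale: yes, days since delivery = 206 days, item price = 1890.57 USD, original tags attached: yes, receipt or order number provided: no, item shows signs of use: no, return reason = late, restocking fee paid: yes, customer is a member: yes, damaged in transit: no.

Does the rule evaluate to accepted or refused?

Atomic conditions:
  NOT original tags attached: yes → false
  receipt or order number provided: no → false
  restocking fee paid: yes → true
  return reason = defective: late == defective is false
  customer is a member: yes → true
  item category = media: media == media is true
  days since delivery ≥ 26 days: 206 ≥ 26 is true
  item price ≤ 1230.18 USD: 1890.57 ≤ 1230.18 is false
  item marked final-sale: yes → true
  packaging opened: yes → true
  NOT damaged in transit: no → true
  return reason = unwanted: late == unwanted is false
  item shows signs of use: no → false
  days since delivery ≥ 239 days: 206 ≥ 239 is false
Combine:
[1.1.1.1] false → false (antecedent false ⇒ implication holds) = true
[1.1.1.2] exactly-one(true, false) = true
[1.1.1] true → true = true
[1.1.2.1] true AND true = true
[1.1.2.2] true AND true AND false = false
[1.1.2] true OR false = true
[1.1] true AND true = true
[1] NOT true = false
[2.1.1.1.1] true OR true = true
[2.1.1.1.2.2.1] false OR false = false
[2.1.1.1.2.2] NOT false = true
[2.1.1.1.2] true OR true = true
[2.1.1.1] true OR true = true
[2.1.1.2.1] true AND true = true
[2.1.1.2.2.1.1] false OR true = true
[2.1.1.2.2.1] NOT true = false
[2.1.1.2.2] NOT false = true
[2.1.1.2] true AND true = true
[2.1.1] true AND true = true
[2.1] NOT true = false
[2] NOT false = true
[root] false AND true = false
Overall: false → refused

Refused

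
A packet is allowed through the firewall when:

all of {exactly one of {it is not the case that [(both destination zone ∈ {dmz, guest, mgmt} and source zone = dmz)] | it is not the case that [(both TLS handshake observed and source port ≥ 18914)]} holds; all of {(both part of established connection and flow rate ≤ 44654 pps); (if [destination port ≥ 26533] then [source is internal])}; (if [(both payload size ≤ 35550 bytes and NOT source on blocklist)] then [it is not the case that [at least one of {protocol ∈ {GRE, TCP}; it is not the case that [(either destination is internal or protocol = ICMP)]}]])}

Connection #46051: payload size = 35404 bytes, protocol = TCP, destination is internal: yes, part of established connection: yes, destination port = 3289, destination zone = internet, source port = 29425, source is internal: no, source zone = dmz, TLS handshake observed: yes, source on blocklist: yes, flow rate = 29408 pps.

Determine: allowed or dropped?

Atomic conditions:
  destination zone ∈ {dmz, guest, mgmt}: internet is not in the set → false
  source zone = dmz: dmz == dmz is true
  TLS handshake observed: yes → true
  source port ≥ 18914: 29425 ≥ 18914 is true
  part of established connection: yes → true
  flow rate ≤ 44654 pps: 29408 ≤ 44654 is true
  destination port ≥ 26533: 3289 ≥ 26533 is false
  source is internal: no → false
  payload size ≤ 35550 bytes: 35404 ≤ 35550 is true
  NOT source on blocklist: yes → false
  protocol ∈ {GRE, TCP}: TCP is in the set → true
  destination is internal: yes → true
  protocol = ICMP: TCP == ICMP is false
Combine:
[1.1.1] false AND true = false
[1.1] NOT false = true
[1.2.1] true AND true = true
[1.2] NOT true = false
[1] exactly-one(true, false) = true
[2.1] true AND true = true
[2.2] false → false (antecedent false ⇒ implication holds) = true
[2] true AND true = true
[3.1] true AND false = false
[3.2.1.2.1] true OR false = true
[3.2.1.2] NOT true = false
[3.2.1] true OR false = true
[3.2] NOT true = false
[3] false → false (antecedent false ⇒ implication holds) = true
[root] true AND true AND true = true
Overall: true → allowed

Allowed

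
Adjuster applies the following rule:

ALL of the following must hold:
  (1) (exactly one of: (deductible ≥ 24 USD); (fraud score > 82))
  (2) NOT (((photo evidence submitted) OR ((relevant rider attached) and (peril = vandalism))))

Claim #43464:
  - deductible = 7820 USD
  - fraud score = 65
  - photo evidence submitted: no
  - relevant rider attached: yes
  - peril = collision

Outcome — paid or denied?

Atomic conditions:
  deductible ≥ 24 USD: 7820 ≥ 24 is true
  fraud score > 82: 65 > 82 is false
  photo evidence submitted: no → false
  relevant rider attached: yes → true
  peril = vandalism: collision == vandalism is false
Combine:
[1] exactly-one(true, false) = true
[2.1.2] true AND false = false
[2.1] false OR false = false
[2] NOT false = true
[root] true AND true = true
Overall: true → paid

Paid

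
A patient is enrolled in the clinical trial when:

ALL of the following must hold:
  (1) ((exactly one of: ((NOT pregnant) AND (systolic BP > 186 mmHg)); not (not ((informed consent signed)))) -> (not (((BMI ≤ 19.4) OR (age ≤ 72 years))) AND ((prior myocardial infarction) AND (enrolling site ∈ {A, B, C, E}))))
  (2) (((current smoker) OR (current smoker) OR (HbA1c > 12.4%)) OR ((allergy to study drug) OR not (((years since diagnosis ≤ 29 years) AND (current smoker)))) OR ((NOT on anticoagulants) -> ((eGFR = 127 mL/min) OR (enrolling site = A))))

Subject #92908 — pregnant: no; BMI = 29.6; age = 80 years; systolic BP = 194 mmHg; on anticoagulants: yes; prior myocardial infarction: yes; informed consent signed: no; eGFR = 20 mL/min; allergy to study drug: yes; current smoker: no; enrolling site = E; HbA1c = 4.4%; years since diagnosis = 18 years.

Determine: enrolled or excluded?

Atomic conditions:
  NOT pregnant: no → true
  systolic BP > 186 mmHg: 194 > 186 is true
  informed consent signed: no → false
  BMI ≤ 19.4: 29.6 ≤ 19.4 is false
  age ≤ 72 years: 80 ≤ 72 is false
  prior myocardial infarction: yes → true
  enrolling site ∈ {A, B, C, E}: E is in the set → true
  current smoker: no → false
  HbA1c > 12.4%: 4.4 > 12.4 is false
  allergy to study drug: yes → true
  years since diagnosis ≤ 29 years: 18 ≤ 29 is true
  NOT on anticoagulants: yes → false
  eGFR = 127 mL/min: 20 == 127 is false
  enrolling site = A: E == A is false
Combine:
[1.1.1] true AND true = true
[1.1.2.1] NOT false = true
[1.1.2] NOT true = false
[1.1] exactly-one(true, false) = true
[1.2.1.1] false OR false = false
[1.2.1] NOT false = true
[1.2.2] true AND true = true
[1.2] true AND true = true
[1] true → true = true
[2.1] false OR false OR false = false
[2.2.2.1] true AND false = false
[2.2.2] NOT false = true
[2.2] true OR true = true
[2.3.2] false OR false = false
[2.3] false → false (antecedent false ⇒ implication holds) = true
[2] false OR true OR true = true
[root] true AND true = true
Overall: true → enrolled

Enrolled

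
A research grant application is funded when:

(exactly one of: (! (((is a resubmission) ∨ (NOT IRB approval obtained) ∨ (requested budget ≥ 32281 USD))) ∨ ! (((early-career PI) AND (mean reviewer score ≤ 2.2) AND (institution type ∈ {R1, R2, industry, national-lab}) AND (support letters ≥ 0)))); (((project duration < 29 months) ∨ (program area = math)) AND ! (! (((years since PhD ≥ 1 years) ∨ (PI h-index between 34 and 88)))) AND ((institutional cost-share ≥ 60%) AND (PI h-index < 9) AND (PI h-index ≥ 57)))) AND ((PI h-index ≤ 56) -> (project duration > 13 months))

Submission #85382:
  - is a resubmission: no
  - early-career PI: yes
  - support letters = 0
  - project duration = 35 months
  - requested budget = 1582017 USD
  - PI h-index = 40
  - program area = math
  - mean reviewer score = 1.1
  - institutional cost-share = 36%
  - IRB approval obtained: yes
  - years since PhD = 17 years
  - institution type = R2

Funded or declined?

Atomic conditions:
  is a resubmission: no → false
  NOT IRB approval obtained: yes → false
  requested budget ≥ 32281 USD: 1582017 ≥ 32281 is true
  early-career PI: yes → true
  mean reviewer score ≤ 2.2: 1.1 ≤ 2.2 is true
  institution type ∈ {R1, R2, industry, national-lab}: R2 is in the set → true
  support letters ≥ 0: 0 ≥ 0 is true
  project duration < 29 months: 35 < 29 is false
  program area = math: math == math is true
  years since PhD ≥ 1 years: 17 ≥ 1 is true
  PI h-index between 34 and 88: 40 in [34, 88] is true
  institutional cost-share ≥ 60%: 36 ≥ 60 is false
  PI h-index < 9: 40 < 9 is false
  PI h-index ≥ 57: 40 ≥ 57 is false
  PI h-index ≤ 56: 40 ≤ 56 is true
  project duration > 13 months: 35 > 13 is true
Combine:
[1.1.1.1] false OR false OR true = true
[1.1.1] NOT true = false
[1.1.2.1] true AND true AND true AND true = true
[1.1.2] NOT true = false
[1.1] false OR false = false
[1.2.1] false OR true = true
[1.2.2.1.1] true OR true = true
[1.2.2.1] NOT true = false
[1.2.2] NOT false = true
[1.2.3] false AND false AND false = false
[1.2] true AND true AND false = false
[1] exactly-one(false, false) = false
[2] true → true = true
[root] false AND true = false
Overall: false → declined

Declined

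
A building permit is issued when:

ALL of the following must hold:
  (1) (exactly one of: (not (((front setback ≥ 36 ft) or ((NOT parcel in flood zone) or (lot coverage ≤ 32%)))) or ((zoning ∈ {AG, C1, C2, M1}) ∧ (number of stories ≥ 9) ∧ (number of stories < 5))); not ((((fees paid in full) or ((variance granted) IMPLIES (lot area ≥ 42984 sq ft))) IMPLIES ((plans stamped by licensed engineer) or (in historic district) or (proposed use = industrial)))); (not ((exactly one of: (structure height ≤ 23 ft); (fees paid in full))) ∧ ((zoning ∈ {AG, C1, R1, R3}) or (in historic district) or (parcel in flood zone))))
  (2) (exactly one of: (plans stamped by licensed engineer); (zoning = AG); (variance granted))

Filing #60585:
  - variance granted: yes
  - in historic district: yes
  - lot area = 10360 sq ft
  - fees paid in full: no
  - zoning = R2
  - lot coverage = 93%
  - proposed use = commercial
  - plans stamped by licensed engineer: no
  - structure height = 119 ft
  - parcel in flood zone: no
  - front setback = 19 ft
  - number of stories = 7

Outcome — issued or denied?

Issued

Atomic conditions:
  front setback ≥ 36 ft: 19 ≥ 36 is false
  NOT parcel in flood zone: no → true
  lot coverage ≤ 32%: 93 ≤ 32 is false
  zoning ∈ {AG, C1, C2, M1}: R2 is not in the set → false
  number of stories ≥ 9: 7 ≥ 9 is false
  number of stories < 5: 7 < 5 is false
  fees paid in full: no → false
  variance granted: yes → true
  lot area ≥ 42984 sq ft: 10360 ≥ 42984 is false
  plans stamped by licensed engineer: no → false
  in historic district: yes → true
  proposed use = industrial: commercial == industrial is false
  structure height ≤ 23 ft: 119 ≤ 23 is false
  zoning ∈ {AG, C1, R1, R3}: R2 is not in the set → false
  parcel in flood zone: no → false
  zoning = AG: R2 == AG is false
Combine:
[1.1.1.1.2] true OR false = true
[1.1.1.1] false OR true = true
[1.1.1] NOT true = false
[1.1.2] false AND false AND false = false
[1.1] false OR false = false
[1.2.1.1.2] true → false = false
[1.2.1.1] false OR false = false
[1.2.1.2] false OR true OR false = true
[1.2.1] false → true (antecedent false ⇒ implication holds) = true
[1.2] NOT true = false
[1.3.1.1] exactly-one(false, false) = false
[1.3.1] NOT false = true
[1.3.2] false OR true OR false = true
[1.3] true AND true = true
[1] exactly-one(false, false, true) = true
[2] exactly-one(false, false, true) = true
[root] true AND true = true
Overall: true → issued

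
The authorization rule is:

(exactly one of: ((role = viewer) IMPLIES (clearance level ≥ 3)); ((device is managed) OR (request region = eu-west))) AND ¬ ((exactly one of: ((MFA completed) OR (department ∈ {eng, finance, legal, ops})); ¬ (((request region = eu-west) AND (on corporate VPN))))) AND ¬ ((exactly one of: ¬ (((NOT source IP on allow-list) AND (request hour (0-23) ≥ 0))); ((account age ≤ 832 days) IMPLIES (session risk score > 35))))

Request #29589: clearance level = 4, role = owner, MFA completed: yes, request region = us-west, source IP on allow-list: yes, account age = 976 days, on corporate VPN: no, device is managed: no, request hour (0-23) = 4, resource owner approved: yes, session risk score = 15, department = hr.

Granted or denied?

Granted

Atomic conditions:
  role = viewer: owner == viewer is false
  clearance level ≥ 3: 4 ≥ 3 is true
  device is managed: no → false
  request region = eu-west: us-west == eu-west is false
  MFA completed: yes → true
  department ∈ {eng, finance, legal, ops}: hr is not in the set → false
  on corporate VPN: no → false
  NOT source IP on allow-list: yes → false
  request hour (0-23) ≥ 0: 4 ≥ 0 is true
  account age ≤ 832 days: 976 ≤ 832 is false
  session risk score > 35: 15 > 35 is false
Combine:
[1.1] false → true (antecedent false ⇒ implication holds) = true
[1.2] false OR false = false
[1] exactly-one(true, false) = true
[2.1.1] true OR false = true
[2.1.2.1] false AND false = false
[2.1.2] NOT false = true
[2.1] exactly-one(true, true) = false
[2] NOT false = true
[3.1.1.1] false AND true = false
[3.1.1] NOT false = true
[3.1.2] false → false (antecedent false ⇒ implication holds) = true
[3.1] exactly-one(true, true) = false
[3] NOT false = true
[root] true AND true AND true = true
Overall: true → granted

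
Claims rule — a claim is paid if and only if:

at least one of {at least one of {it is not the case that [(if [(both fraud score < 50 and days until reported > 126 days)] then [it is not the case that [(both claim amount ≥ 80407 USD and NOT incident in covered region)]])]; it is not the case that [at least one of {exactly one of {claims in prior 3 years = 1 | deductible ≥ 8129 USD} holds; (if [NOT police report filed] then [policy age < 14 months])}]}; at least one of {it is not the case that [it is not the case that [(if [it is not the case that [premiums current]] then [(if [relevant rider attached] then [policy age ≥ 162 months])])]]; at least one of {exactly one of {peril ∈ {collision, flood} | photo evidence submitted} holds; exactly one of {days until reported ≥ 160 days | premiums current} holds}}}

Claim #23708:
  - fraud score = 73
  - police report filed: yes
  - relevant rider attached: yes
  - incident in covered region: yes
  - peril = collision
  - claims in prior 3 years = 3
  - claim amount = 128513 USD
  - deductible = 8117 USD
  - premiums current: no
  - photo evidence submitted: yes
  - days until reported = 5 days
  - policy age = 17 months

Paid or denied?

Denied

Atomic conditions:
  fraud score < 50: 73 < 50 is false
  days until reported > 126 days: 5 > 126 is false
  claim amount ≥ 80407 USD: 128513 ≥ 80407 is true
  NOT incident in covered region: yes → false
  claims in prior 3 years = 1: 3 == 1 is false
  deductible ≥ 8129 USD: 8117 ≥ 8129 is false
  NOT police report filed: yes → false
  policy age < 14 months: 17 < 14 is false
  premiums current: no → false
  relevant rider attached: yes → true
  policy age ≥ 162 months: 17 ≥ 162 is false
  peril ∈ {collision, flood}: collision is in the set → true
  photo evidence submitted: yes → true
  days until reported ≥ 160 days: 5 ≥ 160 is false
Combine:
[1.1.1.1] false AND false = false
[1.1.1.2.1] true AND false = false
[1.1.1.2] NOT false = true
[1.1.1] false → true (antecedent false ⇒ implication holds) = true
[1.1] NOT true = false
[1.2.1.1] exactly-one(false, false) = false
[1.2.1.2] false → false (antecedent false ⇒ implication holds) = true
[1.2.1] false OR true = true
[1.2] NOT true = false
[1] false OR false = false
[2.1.1.1.1] NOT false = true
[2.1.1.1.2] true → false = false
[2.1.1.1] true → false = false
[2.1.1] NOT false = true
[2.1] NOT true = false
[2.2.1] exactly-one(true, true) = false
[2.2.2] exactly-one(false, false) = false
[2.2] false OR false = false
[2] false OR false = false
[root] false OR false = false
Overall: false → denied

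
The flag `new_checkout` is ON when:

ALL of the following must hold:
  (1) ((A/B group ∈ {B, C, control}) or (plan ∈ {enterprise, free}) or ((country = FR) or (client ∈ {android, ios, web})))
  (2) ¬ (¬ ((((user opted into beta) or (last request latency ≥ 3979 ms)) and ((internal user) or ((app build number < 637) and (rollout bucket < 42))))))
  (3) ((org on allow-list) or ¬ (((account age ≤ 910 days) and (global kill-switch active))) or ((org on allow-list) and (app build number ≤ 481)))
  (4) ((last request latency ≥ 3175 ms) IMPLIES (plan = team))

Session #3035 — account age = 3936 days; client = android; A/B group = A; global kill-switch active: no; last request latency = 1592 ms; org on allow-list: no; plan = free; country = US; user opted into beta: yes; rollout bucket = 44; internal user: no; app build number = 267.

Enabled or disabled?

Disabled

Atomic conditions:
  A/B group ∈ {B, C, control}: A is not in the set → false
  plan ∈ {enterprise, free}: free is in the set → true
  country = FR: US == FR is false
  client ∈ {android, ios, web}: android is in the set → true
  user opted into beta: yes → true
  last request latency ≥ 3979 ms: 1592 ≥ 3979 is false
  internal user: no → false
  app build number < 637: 267 < 637 is true
  rollout bucket < 42: 44 < 42 is false
  org on allow-list: no → false
  account age ≤ 910 days: 3936 ≤ 910 is false
  global kill-switch active: no → false
  app build number ≤ 481: 267 ≤ 481 is true
  last request latency ≥ 3175 ms: 1592 ≥ 3175 is false
  plan = team: free == team is false
Combine:
[1.3] false OR true = true
[1] false OR true OR true = true
[2.1.1.1] true OR false = true
[2.1.1.2.2] true AND false = false
[2.1.1.2] false OR false = false
[2.1.1] true AND false = false
[2.1] NOT false = true
[2] NOT true = false
[3.2.1] false AND false = false
[3.2] NOT false = true
[3.3] false AND true = false
[3] false OR true OR false = true
[4] false → false (antecedent false ⇒ implication holds) = true
[root] true AND false AND true AND true = false
Overall: false → disabled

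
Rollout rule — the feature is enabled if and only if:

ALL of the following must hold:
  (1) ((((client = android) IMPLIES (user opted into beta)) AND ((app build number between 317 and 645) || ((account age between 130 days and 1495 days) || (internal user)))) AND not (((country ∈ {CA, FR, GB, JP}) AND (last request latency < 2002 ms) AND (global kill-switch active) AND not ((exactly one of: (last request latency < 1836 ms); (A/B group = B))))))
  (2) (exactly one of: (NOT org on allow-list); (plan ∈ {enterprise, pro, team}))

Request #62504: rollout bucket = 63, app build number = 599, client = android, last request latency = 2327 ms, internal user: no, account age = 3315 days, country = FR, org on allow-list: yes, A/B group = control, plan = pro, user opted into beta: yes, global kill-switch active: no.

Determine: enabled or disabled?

Enabled

Atomic conditions:
  client = android: android == android is true
  user opted into beta: yes → true
  app build number between 317 and 645: 599 in [317, 645] is true
  account age between 130 days and 1495 days: 3315 in [130, 1495] is false
  internal user: no → false
  country ∈ {CA, FR, GB, JP}: FR is in the set → true
  last request latency < 2002 ms: 2327 < 2002 is false
  global kill-switch active: no → false
  last request latency < 1836 ms: 2327 < 1836 is false
  A/B group = B: control == B is false
  NOT org on allow-list: yes → false
  plan ∈ {enterprise, pro, team}: pro is in the set → true
Combine:
[1.1.1] true → true = true
[1.1.2.2] false OR false = false
[1.1.2] true OR false = true
[1.1] true AND true = true
[1.2.1.4.1] exactly-one(false, false) = false
[1.2.1.4] NOT false = true
[1.2.1] true AND false AND false AND true = false
[1.2] NOT false = true
[1] true AND true = true
[2] exactly-one(false, true) = true
[root] true AND true = true
Overall: true → enabled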